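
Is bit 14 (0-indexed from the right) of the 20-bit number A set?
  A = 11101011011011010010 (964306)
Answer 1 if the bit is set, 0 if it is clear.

Bit 14 is the 15th from the right.
  11101011011011010010
       ^
That bit is 0.

Answer: 0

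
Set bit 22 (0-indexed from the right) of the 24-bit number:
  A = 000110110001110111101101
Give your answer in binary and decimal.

Mask = 1 << 22 = 010000000000000000000000
Bit 22 of A is 0, so OR-ing with the mask flips it to 1.
  000110110001110111101101
| 010000000000000000000000
--------------------------
  010110110001110111101101

Answer: 010110110001110111101101 (5971437)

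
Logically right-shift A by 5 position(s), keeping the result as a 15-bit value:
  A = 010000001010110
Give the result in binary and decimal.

Logical shift right by 5: drop the bottom 5 bit(s), prepend 5 zero(s) on the left.
  010000001010110  ->  keep [0100000010], discard [10110], prepend 00000
= 000000100000010

Answer: 000000100000010 (258)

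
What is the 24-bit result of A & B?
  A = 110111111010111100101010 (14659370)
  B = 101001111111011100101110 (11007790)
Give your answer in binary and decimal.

Apply & to each column (1 only where both bits are 1):
  110111111010111100101010
& 101001111111011100101110
--------------------------
  100001111010011100101010

Answer: 100001111010011100101010 (8890154)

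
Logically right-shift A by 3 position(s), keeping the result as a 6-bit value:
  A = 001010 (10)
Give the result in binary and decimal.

Logical shift right by 3: drop the bottom 3 bit(s), prepend 3 zero(s) on the left.
  001010  ->  keep [001], discard [010], prepend 000
= 000001

Answer: 000001 (1)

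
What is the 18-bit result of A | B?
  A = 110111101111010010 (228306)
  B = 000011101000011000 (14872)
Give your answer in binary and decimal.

Apply | to each column (1 where either bit is 1):
  110111101111010010
| 000011101000011000
--------------------
  110111101111011010

Answer: 110111101111011010 (228314)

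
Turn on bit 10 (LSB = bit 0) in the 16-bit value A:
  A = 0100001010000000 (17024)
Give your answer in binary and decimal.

Mask = 1 << 10 = 0000010000000000
Bit 10 of A is 0, so OR-ing with the mask flips it to 1.
  0100001010000000
| 0000010000000000
------------------
  0100011010000000

Answer: 0100011010000000 (18048)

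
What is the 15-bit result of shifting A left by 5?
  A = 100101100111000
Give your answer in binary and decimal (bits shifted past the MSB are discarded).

Shift left by 5: drop the top 5 bit(s), append 5 zero(s) on the right.
  100101100111000  ->  discard [10010], keep [1100111000], append 00000
= 110011100000000

Answer: 110011100000000 (26368)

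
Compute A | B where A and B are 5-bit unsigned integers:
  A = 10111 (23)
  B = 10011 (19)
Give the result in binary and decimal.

Apply | to each column (1 where either bit is 1):
  10111
| 10011
-------
  10111

Answer: 10111 (23)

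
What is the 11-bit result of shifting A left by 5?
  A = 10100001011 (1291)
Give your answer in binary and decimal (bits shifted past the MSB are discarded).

Shift left by 5: drop the top 5 bit(s), append 5 zero(s) on the right.
  10100001011  ->  discard [10100], keep [001011], append 00000
= 00101100000

Answer: 00101100000 (352)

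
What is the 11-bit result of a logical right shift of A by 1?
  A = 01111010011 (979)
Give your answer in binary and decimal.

Logical shift right by 1: drop the bottom 1 bit(s), prepend 1 zero(s) on the left.
  01111010011  ->  keep [0111101001], discard [1], prepend 0
= 00111101001

Answer: 00111101001 (489)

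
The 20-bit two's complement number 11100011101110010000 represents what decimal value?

MSB is 1, so the value is negative. Find the magnitude:
1. Invert bits:  00011100010001101111
2. Add 1:        00011100010001110000  = 115824
3. Apply sign:   -115824

Answer: -115824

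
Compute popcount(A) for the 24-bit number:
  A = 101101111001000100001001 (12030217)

101101111001000100001001
1-bits at positions (from bit 0 = LSB): 0, 3, 8, 12, 15, 16, 17, 18, 20, 21, 23
Count = 11

Answer: 11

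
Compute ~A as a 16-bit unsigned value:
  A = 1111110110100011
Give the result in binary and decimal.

Flip each bit (0->1, 1->0):
  1111110110100011
  0000001001011100

Answer: 0000001001011100 (604)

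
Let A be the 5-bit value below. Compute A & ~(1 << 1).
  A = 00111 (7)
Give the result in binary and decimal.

Mask = ~(1 << 1) = 11101
Bit 1 of A is 1, so AND-ing with the mask clears it to 0.
  00111
& 11101
-------
  00101

Answer: 00101 (5)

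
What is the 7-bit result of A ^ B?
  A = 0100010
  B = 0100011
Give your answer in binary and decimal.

Apply ^ to each column (1 where bits differ):
  0100010
^ 0100011
---------
  0000001

Answer: 0000001 (1)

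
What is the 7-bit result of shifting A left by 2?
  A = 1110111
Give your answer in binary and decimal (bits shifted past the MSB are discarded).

Shift left by 2: drop the top 2 bit(s), append 2 zero(s) on the right.
  1110111  ->  discard [11], keep [10111], append 00
= 1011100

Answer: 1011100 (92)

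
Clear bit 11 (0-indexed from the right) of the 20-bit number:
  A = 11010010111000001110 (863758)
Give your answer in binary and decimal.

Mask = ~(1 << 11) = 11111111011111111111
Bit 11 of A is 1, so AND-ing with the mask clears it to 0.
  11010010111000001110
& 11111111011111111111
----------------------
  11010010011000001110

Answer: 11010010011000001110 (861710)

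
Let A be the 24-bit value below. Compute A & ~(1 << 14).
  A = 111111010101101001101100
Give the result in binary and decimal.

Mask = ~(1 << 14) = 111111111011111111111111
Bit 14 of A is 1, so AND-ing with the mask clears it to 0.
  111111010101101001101100
& 111111111011111111111111
--------------------------
  111111010001101001101100

Answer: 111111010001101001101100 (16587372)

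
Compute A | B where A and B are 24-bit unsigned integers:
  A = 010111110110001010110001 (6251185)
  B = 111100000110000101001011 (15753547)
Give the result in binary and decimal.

Apply | to each column (1 where either bit is 1):
  010111110110001010110001
| 111100000110000101001011
--------------------------
  111111110110001111111011

Answer: 111111110110001111111011 (16737275)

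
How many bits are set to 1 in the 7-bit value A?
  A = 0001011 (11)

0001011
1-bits at positions (from bit 0 = LSB): 0, 1, 3
Count = 3

Answer: 3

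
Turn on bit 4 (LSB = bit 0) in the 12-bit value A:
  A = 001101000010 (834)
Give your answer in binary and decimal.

Mask = 1 << 4 = 000000010000
Bit 4 of A is 0, so OR-ing with the mask flips it to 1.
  001101000010
| 000000010000
--------------
  001101010010

Answer: 001101010010 (850)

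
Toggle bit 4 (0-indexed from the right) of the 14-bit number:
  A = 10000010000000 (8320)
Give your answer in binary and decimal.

Mask = 1 << 4 = 00000000010000
Bit 4 of A is 0; XOR with the mask flips it to 1.
  10000010000000
^ 00000000010000
----------------
  10000010010000

Answer: 10000010010000 (8336)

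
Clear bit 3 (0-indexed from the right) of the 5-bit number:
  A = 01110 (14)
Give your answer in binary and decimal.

Mask = ~(1 << 3) = 10111
Bit 3 of A is 1, so AND-ing with the mask clears it to 0.
  01110
& 10111
-------
  00110

Answer: 00110 (6)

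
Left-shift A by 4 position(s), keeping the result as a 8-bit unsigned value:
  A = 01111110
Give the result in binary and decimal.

Shift left by 4: drop the top 4 bit(s), append 4 zero(s) on the right.
  01111110  ->  discard [0111], keep [1110], append 0000
= 11100000

Answer: 11100000 (224)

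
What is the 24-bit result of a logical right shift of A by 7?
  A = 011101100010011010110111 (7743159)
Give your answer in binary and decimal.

Logical shift right by 7: drop the bottom 7 bit(s), prepend 7 zero(s) on the left.
  011101100010011010110111  ->  keep [01110110001001101], discard [0110111], prepend 0000000
= 000000001110110001001101

Answer: 000000001110110001001101 (60493)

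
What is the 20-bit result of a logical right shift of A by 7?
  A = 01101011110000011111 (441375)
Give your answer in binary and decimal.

Logical shift right by 7: drop the bottom 7 bit(s), prepend 7 zero(s) on the left.
  01101011110000011111  ->  keep [0110101111000], discard [0011111], prepend 0000000
= 00000000110101111000

Answer: 00000000110101111000 (3448)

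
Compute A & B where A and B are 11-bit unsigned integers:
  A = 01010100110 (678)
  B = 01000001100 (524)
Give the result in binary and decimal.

Apply & to each column (1 only where both bits are 1):
  01010100110
& 01000001100
-------------
  01000000100

Answer: 01000000100 (516)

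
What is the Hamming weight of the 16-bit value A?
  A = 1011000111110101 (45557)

1011000111110101
1-bits at positions (from bit 0 = LSB): 0, 2, 4, 5, 6, 7, 8, 12, 13, 15
Count = 10

Answer: 10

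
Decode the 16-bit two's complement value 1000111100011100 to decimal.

MSB is 1, so the value is negative. Find the magnitude:
1. Invert bits:  0111000011100011
2. Add 1:        0111000011100100  = 28900
3. Apply sign:   -28900

Answer: -28900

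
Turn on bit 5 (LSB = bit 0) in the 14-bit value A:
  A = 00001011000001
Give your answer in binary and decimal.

Mask = 1 << 5 = 00000000100000
Bit 5 of A is 0, so OR-ing with the mask flips it to 1.
  00001011000001
| 00000000100000
----------------
  00001011100001

Answer: 00001011100001 (737)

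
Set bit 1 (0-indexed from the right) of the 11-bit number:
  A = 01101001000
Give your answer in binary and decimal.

Mask = 1 << 1 = 00000000010
Bit 1 of A is 0, so OR-ing with the mask flips it to 1.
  01101001000
| 00000000010
-------------
  01101001010

Answer: 01101001010 (842)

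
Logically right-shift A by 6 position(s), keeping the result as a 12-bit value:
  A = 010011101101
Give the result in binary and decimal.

Logical shift right by 6: drop the bottom 6 bit(s), prepend 6 zero(s) on the left.
  010011101101  ->  keep [010011], discard [101101], prepend 000000
= 000000010011

Answer: 000000010011 (19)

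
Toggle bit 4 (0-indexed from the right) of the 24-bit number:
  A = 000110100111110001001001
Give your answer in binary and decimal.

Mask = 1 << 4 = 000000000000000000010000
Bit 4 of A is 0; XOR with the mask flips it to 1.
  000110100111110001001001
^ 000000000000000000010000
--------------------------
  000110100111110001011001

Answer: 000110100111110001011001 (1735769)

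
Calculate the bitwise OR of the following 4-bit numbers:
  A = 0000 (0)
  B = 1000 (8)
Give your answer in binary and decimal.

Apply | to each column (1 where either bit is 1):
  0000
| 1000
------
  1000

Answer: 1000 (8)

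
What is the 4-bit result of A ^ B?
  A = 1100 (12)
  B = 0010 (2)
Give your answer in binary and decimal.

Apply ^ to each column (1 where bits differ):
  1100
^ 0010
------
  1110

Answer: 1110 (14)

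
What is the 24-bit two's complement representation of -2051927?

1. Binary of +2051927:  000111110100111101010111
2. Invert bits:     111000001011000010101000
3. Add 1:           111000001011000010101001

Answer: 111000001011000010101001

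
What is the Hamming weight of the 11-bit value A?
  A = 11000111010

11000111010
1-bits at positions (from bit 0 = LSB): 1, 3, 4, 5, 9, 10
Count = 6

Answer: 6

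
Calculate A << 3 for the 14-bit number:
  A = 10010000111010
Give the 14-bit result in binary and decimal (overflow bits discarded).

Shift left by 3: drop the top 3 bit(s), append 3 zero(s) on the right.
  10010000111010  ->  discard [100], keep [10000111010], append 000
= 10000111010000

Answer: 10000111010000 (8656)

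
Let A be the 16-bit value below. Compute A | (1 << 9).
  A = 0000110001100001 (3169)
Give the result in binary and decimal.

Mask = 1 << 9 = 0000001000000000
Bit 9 of A is 0, so OR-ing with the mask flips it to 1.
  0000110001100001
| 0000001000000000
------------------
  0000111001100001

Answer: 0000111001100001 (3681)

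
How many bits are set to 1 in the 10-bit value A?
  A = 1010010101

1010010101
1-bits at positions (from bit 0 = LSB): 0, 2, 4, 7, 9
Count = 5

Answer: 5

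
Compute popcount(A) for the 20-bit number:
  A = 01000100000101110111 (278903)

01000100000101110111
1-bits at positions (from bit 0 = LSB): 0, 1, 2, 4, 5, 6, 8, 14, 18
Count = 9

Answer: 9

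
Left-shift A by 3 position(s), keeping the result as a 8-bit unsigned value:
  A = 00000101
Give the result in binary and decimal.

Shift left by 3: drop the top 3 bit(s), append 3 zero(s) on the right.
  00000101  ->  discard [000], keep [00101], append 000
= 00101000

Answer: 00101000 (40)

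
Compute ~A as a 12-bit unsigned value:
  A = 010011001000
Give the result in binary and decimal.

Flip each bit (0->1, 1->0):
  010011001000
  101100110111

Answer: 101100110111 (2871)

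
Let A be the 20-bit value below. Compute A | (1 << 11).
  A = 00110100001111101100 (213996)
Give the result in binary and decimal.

Mask = 1 << 11 = 00000000100000000000
Bit 11 of A is 0, so OR-ing with the mask flips it to 1.
  00110100001111101100
| 00000000100000000000
----------------------
  00110100101111101100

Answer: 00110100101111101100 (216044)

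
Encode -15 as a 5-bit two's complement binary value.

1. Binary of +15:  01111
2. Invert bits:     10000
3. Add 1:           10001

Answer: 10001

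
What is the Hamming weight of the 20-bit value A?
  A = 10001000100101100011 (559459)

10001000100101100011
1-bits at positions (from bit 0 = LSB): 0, 1, 5, 6, 8, 11, 15, 19
Count = 8

Answer: 8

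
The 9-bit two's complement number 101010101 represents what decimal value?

MSB is 1, so the value is negative. Find the magnitude:
1. Invert bits:  010101010
2. Add 1:        010101011  = 171
3. Apply sign:   -171

Answer: -171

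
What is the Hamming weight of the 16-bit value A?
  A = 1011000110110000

1011000110110000
1-bits at positions (from bit 0 = LSB): 4, 5, 7, 8, 12, 13, 15
Count = 7

Answer: 7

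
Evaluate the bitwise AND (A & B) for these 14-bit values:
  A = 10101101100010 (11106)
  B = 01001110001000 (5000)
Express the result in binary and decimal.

Apply & to each column (1 only where both bits are 1):
  10101101100010
& 01001110001000
----------------
  00001100000000

Answer: 00001100000000 (768)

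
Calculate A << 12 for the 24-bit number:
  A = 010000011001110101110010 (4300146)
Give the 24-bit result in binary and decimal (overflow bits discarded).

Shift left by 12: drop the top 12 bit(s), append 12 zero(s) on the right.
  010000011001110101110010  ->  discard [010000011001], keep [110101110010], append 000000000000
= 110101110010000000000000

Answer: 110101110010000000000000 (14098432)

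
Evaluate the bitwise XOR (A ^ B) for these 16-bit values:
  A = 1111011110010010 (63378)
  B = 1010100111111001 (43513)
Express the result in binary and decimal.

Apply ^ to each column (1 where bits differ):
  1111011110010010
^ 1010100111111001
------------------
  0101111001101011

Answer: 0101111001101011 (24171)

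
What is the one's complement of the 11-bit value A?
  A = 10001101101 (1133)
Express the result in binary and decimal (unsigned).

Flip each bit (0->1, 1->0):
  10001101101
  01110010010

Answer: 01110010010 (914)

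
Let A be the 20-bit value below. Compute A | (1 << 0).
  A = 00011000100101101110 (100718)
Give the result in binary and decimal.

Mask = 1 << 0 = 00000000000000000001
Bit 0 of A is 0, so OR-ing with the mask flips it to 1.
  00011000100101101110
| 00000000000000000001
----------------------
  00011000100101101111

Answer: 00011000100101101111 (100719)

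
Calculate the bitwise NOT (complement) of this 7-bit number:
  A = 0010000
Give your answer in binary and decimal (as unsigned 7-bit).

Flip each bit (0->1, 1->0):
  0010000
  1101111

Answer: 1101111 (111)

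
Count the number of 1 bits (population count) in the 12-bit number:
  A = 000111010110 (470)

000111010110
1-bits at positions (from bit 0 = LSB): 1, 2, 4, 6, 7, 8
Count = 6

Answer: 6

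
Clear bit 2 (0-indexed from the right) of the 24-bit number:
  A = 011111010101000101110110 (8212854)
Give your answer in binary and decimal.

Mask = ~(1 << 2) = 111111111111111111111011
Bit 2 of A is 1, so AND-ing with the mask clears it to 0.
  011111010101000101110110
& 111111111111111111111011
--------------------------
  011111010101000101110010

Answer: 011111010101000101110010 (8212850)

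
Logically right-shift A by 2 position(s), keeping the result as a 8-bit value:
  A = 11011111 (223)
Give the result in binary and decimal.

Logical shift right by 2: drop the bottom 2 bit(s), prepend 2 zero(s) on the left.
  11011111  ->  keep [110111], discard [11], prepend 00
= 00110111

Answer: 00110111 (55)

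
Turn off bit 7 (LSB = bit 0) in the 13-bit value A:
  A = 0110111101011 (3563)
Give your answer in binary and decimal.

Mask = ~(1 << 7) = 1111101111111
Bit 7 of A is 1, so AND-ing with the mask clears it to 0.
  0110111101011
& 1111101111111
---------------
  0110101101011

Answer: 0110101101011 (3435)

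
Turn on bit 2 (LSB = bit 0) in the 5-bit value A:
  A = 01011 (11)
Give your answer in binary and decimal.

Mask = 1 << 2 = 00100
Bit 2 of A is 0, so OR-ing with the mask flips it to 1.
  01011
| 00100
-------
  01111

Answer: 01111 (15)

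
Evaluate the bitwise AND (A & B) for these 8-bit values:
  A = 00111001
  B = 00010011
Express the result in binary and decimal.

Apply & to each column (1 only where both bits are 1):
  00111001
& 00010011
----------
  00010001

Answer: 00010001 (17)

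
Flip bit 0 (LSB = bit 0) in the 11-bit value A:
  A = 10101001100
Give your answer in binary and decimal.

Mask = 1 << 0 = 00000000001
Bit 0 of A is 0; XOR with the mask flips it to 1.
  10101001100
^ 00000000001
-------------
  10101001101

Answer: 10101001101 (1357)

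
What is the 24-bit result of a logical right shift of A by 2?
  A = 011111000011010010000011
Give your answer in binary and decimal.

Logical shift right by 2: drop the bottom 2 bit(s), prepend 2 zero(s) on the left.
  011111000011010010000011  ->  keep [0111110000110100100000], discard [11], prepend 00
= 000111110000110100100000

Answer: 000111110000110100100000 (2034976)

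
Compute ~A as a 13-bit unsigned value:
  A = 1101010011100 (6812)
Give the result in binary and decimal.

Flip each bit (0->1, 1->0):
  1101010011100
  0010101100011

Answer: 0010101100011 (1379)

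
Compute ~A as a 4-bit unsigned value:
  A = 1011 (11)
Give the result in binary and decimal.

Flip each bit (0->1, 1->0):
  1011
  0100

Answer: 0100 (4)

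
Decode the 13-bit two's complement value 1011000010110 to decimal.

MSB is 1, so the value is negative. Find the magnitude:
1. Invert bits:  0100111101001
2. Add 1:        0100111101010  = 2538
3. Apply sign:   -2538

Answer: -2538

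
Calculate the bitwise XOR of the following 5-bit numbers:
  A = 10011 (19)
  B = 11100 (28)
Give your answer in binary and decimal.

Apply ^ to each column (1 where bits differ):
  10011
^ 11100
-------
  01111

Answer: 01111 (15)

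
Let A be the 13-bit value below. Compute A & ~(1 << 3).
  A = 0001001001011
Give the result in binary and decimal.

Mask = ~(1 << 3) = 1111111110111
Bit 3 of A is 1, so AND-ing with the mask clears it to 0.
  0001001001011
& 1111111110111
---------------
  0001001000011

Answer: 0001001000011 (579)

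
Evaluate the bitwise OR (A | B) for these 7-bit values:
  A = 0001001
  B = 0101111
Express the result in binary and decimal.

Apply | to each column (1 where either bit is 1):
  0001001
| 0101111
---------
  0101111

Answer: 0101111 (47)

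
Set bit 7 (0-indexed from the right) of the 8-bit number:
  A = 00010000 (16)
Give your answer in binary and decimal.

Mask = 1 << 7 = 10000000
Bit 7 of A is 0, so OR-ing with the mask flips it to 1.
  00010000
| 10000000
----------
  10010000

Answer: 10010000 (144)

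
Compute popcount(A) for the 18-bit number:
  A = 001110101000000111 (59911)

001110101000000111
1-bits at positions (from bit 0 = LSB): 0, 1, 2, 9, 11, 13, 14, 15
Count = 8

Answer: 8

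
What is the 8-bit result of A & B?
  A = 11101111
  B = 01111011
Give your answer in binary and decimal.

Apply & to each column (1 only where both bits are 1):
  11101111
& 01111011
----------
  01101011

Answer: 01101011 (107)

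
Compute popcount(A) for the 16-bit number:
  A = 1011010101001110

1011010101001110
1-bits at positions (from bit 0 = LSB): 1, 2, 3, 6, 8, 10, 12, 13, 15
Count = 9

Answer: 9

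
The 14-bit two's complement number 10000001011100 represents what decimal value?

MSB is 1, so the value is negative. Find the magnitude:
1. Invert bits:  01111110100011
2. Add 1:        01111110100100  = 8100
3. Apply sign:   -8100

Answer: -8100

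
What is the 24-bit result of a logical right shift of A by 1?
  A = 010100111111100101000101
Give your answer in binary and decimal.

Logical shift right by 1: drop the bottom 1 bit(s), prepend 1 zero(s) on the left.
  010100111111100101000101  ->  keep [01010011111110010100010], discard [1], prepend 0
= 001010011111110010100010

Answer: 001010011111110010100010 (2751650)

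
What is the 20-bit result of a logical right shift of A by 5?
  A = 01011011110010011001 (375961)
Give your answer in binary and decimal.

Logical shift right by 5: drop the bottom 5 bit(s), prepend 5 zero(s) on the left.
  01011011110010011001  ->  keep [010110111100100], discard [11001], prepend 00000
= 00000010110111100100

Answer: 00000010110111100100 (11748)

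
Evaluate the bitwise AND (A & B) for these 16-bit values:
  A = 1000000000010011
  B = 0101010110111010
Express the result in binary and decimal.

Apply & to each column (1 only where both bits are 1):
  1000000000010011
& 0101010110111010
------------------
  0000000000010010

Answer: 0000000000010010 (18)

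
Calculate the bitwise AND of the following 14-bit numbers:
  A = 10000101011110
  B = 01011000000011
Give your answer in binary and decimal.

Apply & to each column (1 only where both bits are 1):
  10000101011110
& 01011000000011
----------------
  00000000000010

Answer: 00000000000010 (2)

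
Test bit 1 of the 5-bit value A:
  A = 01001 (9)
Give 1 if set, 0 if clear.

Bit 1 is the 2nd from the right.
  01001
     ^
That bit is 0.

Answer: 0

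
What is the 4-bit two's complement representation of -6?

1. Binary of +6:  0110
2. Invert bits:     1001
3. Add 1:           1010

Answer: 1010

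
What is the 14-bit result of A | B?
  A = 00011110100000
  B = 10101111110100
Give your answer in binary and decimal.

Apply | to each column (1 where either bit is 1):
  00011110100000
| 10101111110100
----------------
  10111111110100

Answer: 10111111110100 (12276)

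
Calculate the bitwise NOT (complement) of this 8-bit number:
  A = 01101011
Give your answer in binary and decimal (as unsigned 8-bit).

Flip each bit (0->1, 1->0):
  01101011
  10010100

Answer: 10010100 (148)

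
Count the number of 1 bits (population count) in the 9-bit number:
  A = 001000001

001000001
1-bits at positions (from bit 0 = LSB): 0, 6
Count = 2

Answer: 2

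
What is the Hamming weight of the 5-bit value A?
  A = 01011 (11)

01011
1-bits at positions (from bit 0 = LSB): 0, 1, 3
Count = 3

Answer: 3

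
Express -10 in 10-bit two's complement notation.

1. Binary of +10:  0000001010
2. Invert bits:     1111110101
3. Add 1:           1111110110

Answer: 1111110110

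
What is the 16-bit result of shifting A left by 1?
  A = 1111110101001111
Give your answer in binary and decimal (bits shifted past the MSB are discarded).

Shift left by 1: drop the top 1 bit(s), append 1 zero(s) on the right.
  1111110101001111  ->  discard [1], keep [111110101001111], append 0
= 1111101010011110

Answer: 1111101010011110 (64158)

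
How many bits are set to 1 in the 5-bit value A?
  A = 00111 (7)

00111
1-bits at positions (from bit 0 = LSB): 0, 1, 2
Count = 3

Answer: 3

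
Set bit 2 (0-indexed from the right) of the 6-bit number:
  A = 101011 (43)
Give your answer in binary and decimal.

Mask = 1 << 2 = 000100
Bit 2 of A is 0, so OR-ing with the mask flips it to 1.
  101011
| 000100
--------
  101111

Answer: 101111 (47)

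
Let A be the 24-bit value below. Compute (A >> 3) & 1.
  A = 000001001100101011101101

Bit 3 is the 4th from the right.
  000001001100101011101101
                      ^
That bit is 1.

Answer: 1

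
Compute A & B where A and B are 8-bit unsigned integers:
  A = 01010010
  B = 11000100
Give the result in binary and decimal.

Apply & to each column (1 only where both bits are 1):
  01010010
& 11000100
----------
  01000000

Answer: 01000000 (64)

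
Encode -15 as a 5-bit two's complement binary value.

1. Binary of +15:  01111
2. Invert bits:     10000
3. Add 1:           10001

Answer: 10001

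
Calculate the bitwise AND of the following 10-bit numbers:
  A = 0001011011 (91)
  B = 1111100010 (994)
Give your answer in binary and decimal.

Apply & to each column (1 only where both bits are 1):
  0001011011
& 1111100010
------------
  0001000010

Answer: 0001000010 (66)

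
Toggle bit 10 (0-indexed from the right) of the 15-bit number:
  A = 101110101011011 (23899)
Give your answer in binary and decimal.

Mask = 1 << 10 = 000010000000000
Bit 10 of A is 1; XOR with the mask flips it to 0.
  101110101011011
^ 000010000000000
-----------------
  101100101011011

Answer: 101100101011011 (22875)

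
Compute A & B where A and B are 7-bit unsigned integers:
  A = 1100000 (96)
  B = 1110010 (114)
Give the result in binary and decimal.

Apply & to each column (1 only where both bits are 1):
  1100000
& 1110010
---------
  1100000

Answer: 1100000 (96)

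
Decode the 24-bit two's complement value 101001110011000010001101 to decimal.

MSB is 1, so the value is negative. Find the magnitude:
1. Invert bits:  010110001100111101110010
2. Add 1:        010110001100111101110011  = 5820275
3. Apply sign:   -5820275

Answer: -5820275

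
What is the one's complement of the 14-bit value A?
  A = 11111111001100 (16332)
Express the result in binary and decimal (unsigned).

Flip each bit (0->1, 1->0):
  11111111001100
  00000000110011

Answer: 00000000110011 (51)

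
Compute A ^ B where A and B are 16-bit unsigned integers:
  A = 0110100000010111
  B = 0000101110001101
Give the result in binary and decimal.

Apply ^ to each column (1 where bits differ):
  0110100000010111
^ 0000101110001101
------------------
  0110001110011010

Answer: 0110001110011010 (25498)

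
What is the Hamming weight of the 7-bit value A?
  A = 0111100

0111100
1-bits at positions (from bit 0 = LSB): 2, 3, 4, 5
Count = 4

Answer: 4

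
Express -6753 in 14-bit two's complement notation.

1. Binary of +6753:  01101001100001
2. Invert bits:     10010110011110
3. Add 1:           10010110011111

Answer: 10010110011111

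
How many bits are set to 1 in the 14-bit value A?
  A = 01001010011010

01001010011010
1-bits at positions (from bit 0 = LSB): 1, 3, 4, 7, 9, 12
Count = 6

Answer: 6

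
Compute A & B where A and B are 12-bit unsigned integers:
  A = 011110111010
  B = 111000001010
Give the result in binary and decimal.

Apply & to each column (1 only where both bits are 1):
  011110111010
& 111000001010
--------------
  011000001010

Answer: 011000001010 (1546)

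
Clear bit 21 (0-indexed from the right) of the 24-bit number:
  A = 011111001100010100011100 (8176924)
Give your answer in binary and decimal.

Mask = ~(1 << 21) = 110111111111111111111111
Bit 21 of A is 1, so AND-ing with the mask clears it to 0.
  011111001100010100011100
& 110111111111111111111111
--------------------------
  010111001100010100011100

Answer: 010111001100010100011100 (6079772)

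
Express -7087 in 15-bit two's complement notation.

1. Binary of +7087:  001101110101111
2. Invert bits:     110010001010000
3. Add 1:           110010001010001

Answer: 110010001010001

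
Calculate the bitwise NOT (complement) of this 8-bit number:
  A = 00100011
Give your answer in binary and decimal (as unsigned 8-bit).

Flip each bit (0->1, 1->0):
  00100011
  11011100

Answer: 11011100 (220)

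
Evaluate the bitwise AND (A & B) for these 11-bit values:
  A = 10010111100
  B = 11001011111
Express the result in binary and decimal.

Apply & to each column (1 only where both bits are 1):
  10010111100
& 11001011111
-------------
  10000011100

Answer: 10000011100 (1052)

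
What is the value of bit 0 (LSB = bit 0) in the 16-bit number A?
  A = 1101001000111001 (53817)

Bit 0 is the 1st from the right.
  1101001000111001
                 ^
That bit is 1.

Answer: 1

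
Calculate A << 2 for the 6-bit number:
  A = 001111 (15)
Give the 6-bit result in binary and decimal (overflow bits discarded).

Shift left by 2: drop the top 2 bit(s), append 2 zero(s) on the right.
  001111  ->  discard [00], keep [1111], append 00
= 111100

Answer: 111100 (60)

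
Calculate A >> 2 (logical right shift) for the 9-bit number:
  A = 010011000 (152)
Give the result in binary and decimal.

Logical shift right by 2: drop the bottom 2 bit(s), prepend 2 zero(s) on the left.
  010011000  ->  keep [0100110], discard [00], prepend 00
= 000100110

Answer: 000100110 (38)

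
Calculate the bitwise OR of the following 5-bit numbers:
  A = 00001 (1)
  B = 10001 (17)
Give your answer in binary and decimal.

Apply | to each column (1 where either bit is 1):
  00001
| 10001
-------
  10001

Answer: 10001 (17)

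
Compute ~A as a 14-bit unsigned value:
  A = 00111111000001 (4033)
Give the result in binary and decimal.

Flip each bit (0->1, 1->0):
  00111111000001
  11000000111110

Answer: 11000000111110 (12350)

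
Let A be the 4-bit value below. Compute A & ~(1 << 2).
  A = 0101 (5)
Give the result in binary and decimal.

Mask = ~(1 << 2) = 1011
Bit 2 of A is 1, so AND-ing with the mask clears it to 0.
  0101
& 1011
------
  0001

Answer: 0001 (1)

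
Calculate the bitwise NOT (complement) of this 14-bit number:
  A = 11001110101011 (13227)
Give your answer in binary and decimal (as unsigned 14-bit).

Flip each bit (0->1, 1->0):
  11001110101011
  00110001010100

Answer: 00110001010100 (3156)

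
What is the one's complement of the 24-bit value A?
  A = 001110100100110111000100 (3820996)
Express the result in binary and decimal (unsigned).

Flip each bit (0->1, 1->0):
  001110100100110111000100
  110001011011001000111011

Answer: 110001011011001000111011 (12956219)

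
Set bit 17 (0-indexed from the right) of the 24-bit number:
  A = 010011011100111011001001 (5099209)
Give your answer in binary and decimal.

Mask = 1 << 17 = 000000100000000000000000
Bit 17 of A is 0, so OR-ing with the mask flips it to 1.
  010011011100111011001001
| 000000100000000000000000
--------------------------
  010011111100111011001001

Answer: 010011111100111011001001 (5230281)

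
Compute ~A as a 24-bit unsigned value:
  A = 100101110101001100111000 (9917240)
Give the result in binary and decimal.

Flip each bit (0->1, 1->0):
  100101110101001100111000
  011010001010110011000111

Answer: 011010001010110011000111 (6859975)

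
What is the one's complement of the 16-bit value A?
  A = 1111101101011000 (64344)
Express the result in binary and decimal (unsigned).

Flip each bit (0->1, 1->0):
  1111101101011000
  0000010010100111

Answer: 0000010010100111 (1191)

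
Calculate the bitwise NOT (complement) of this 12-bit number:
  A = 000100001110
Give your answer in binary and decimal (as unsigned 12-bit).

Flip each bit (0->1, 1->0):
  000100001110
  111011110001

Answer: 111011110001 (3825)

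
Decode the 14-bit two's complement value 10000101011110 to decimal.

MSB is 1, so the value is negative. Find the magnitude:
1. Invert bits:  01111010100001
2. Add 1:        01111010100010  = 7842
3. Apply sign:   -7842

Answer: -7842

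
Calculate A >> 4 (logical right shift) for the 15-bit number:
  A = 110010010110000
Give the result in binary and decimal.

Logical shift right by 4: drop the bottom 4 bit(s), prepend 4 zero(s) on the left.
  110010010110000  ->  keep [11001001011], discard [0000], prepend 0000
= 000011001001011

Answer: 000011001001011 (1611)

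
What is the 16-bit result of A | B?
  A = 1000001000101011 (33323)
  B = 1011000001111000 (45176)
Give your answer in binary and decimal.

Apply | to each column (1 where either bit is 1):
  1000001000101011
| 1011000001111000
------------------
  1011001001111011

Answer: 1011001001111011 (45691)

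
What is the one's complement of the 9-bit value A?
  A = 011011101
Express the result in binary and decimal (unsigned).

Flip each bit (0->1, 1->0):
  011011101
  100100010

Answer: 100100010 (290)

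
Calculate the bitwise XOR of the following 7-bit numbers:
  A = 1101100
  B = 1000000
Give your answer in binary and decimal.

Apply ^ to each column (1 where bits differ):
  1101100
^ 1000000
---------
  0101100

Answer: 0101100 (44)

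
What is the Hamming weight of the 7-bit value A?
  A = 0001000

0001000
1-bits at positions (from bit 0 = LSB): 3
Count = 1

Answer: 1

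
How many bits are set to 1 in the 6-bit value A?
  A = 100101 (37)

100101
1-bits at positions (from bit 0 = LSB): 0, 2, 5
Count = 3

Answer: 3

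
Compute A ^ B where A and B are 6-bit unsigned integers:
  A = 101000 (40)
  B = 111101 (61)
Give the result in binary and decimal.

Apply ^ to each column (1 where bits differ):
  101000
^ 111101
--------
  010101

Answer: 010101 (21)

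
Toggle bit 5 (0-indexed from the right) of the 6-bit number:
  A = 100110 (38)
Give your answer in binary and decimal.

Mask = 1 << 5 = 100000
Bit 5 of A is 1; XOR with the mask flips it to 0.
  100110
^ 100000
--------
  000110

Answer: 000110 (6)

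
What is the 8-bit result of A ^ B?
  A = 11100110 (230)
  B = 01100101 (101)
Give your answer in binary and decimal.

Apply ^ to each column (1 where bits differ):
  11100110
^ 01100101
----------
  10000011

Answer: 10000011 (131)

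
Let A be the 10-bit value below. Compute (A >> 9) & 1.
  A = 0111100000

Bit 9 is the 10th from the right.
  0111100000
  ^
That bit is 0.

Answer: 0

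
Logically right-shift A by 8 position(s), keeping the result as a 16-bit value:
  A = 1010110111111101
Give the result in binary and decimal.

Logical shift right by 8: drop the bottom 8 bit(s), prepend 8 zero(s) on the left.
  1010110111111101  ->  keep [10101101], discard [11111101], prepend 00000000
= 0000000010101101

Answer: 0000000010101101 (173)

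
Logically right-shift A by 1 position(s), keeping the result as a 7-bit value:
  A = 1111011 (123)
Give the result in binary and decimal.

Logical shift right by 1: drop the bottom 1 bit(s), prepend 1 zero(s) on the left.
  1111011  ->  keep [111101], discard [1], prepend 0
= 0111101

Answer: 0111101 (61)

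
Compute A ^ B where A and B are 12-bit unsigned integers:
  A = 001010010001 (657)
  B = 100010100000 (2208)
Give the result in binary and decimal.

Apply ^ to each column (1 where bits differ):
  001010010001
^ 100010100000
--------------
  101000110001

Answer: 101000110001 (2609)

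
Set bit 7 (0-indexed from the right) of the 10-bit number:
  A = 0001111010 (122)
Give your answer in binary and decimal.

Mask = 1 << 7 = 0010000000
Bit 7 of A is 0, so OR-ing with the mask flips it to 1.
  0001111010
| 0010000000
------------
  0011111010

Answer: 0011111010 (250)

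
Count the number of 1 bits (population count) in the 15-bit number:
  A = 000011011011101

000011011011101
1-bits at positions (from bit 0 = LSB): 0, 2, 3, 4, 6, 7, 9, 10
Count = 8

Answer: 8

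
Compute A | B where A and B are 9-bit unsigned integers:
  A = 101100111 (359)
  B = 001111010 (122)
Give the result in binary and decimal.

Apply | to each column (1 where either bit is 1):
  101100111
| 001111010
-----------
  101111111

Answer: 101111111 (383)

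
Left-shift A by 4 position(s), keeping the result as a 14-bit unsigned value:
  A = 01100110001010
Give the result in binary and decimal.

Shift left by 4: drop the top 4 bit(s), append 4 zero(s) on the right.
  01100110001010  ->  discard [0110], keep [0110001010], append 0000
= 01100010100000

Answer: 01100010100000 (6304)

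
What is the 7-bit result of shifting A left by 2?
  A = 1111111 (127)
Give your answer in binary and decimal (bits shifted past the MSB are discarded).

Shift left by 2: drop the top 2 bit(s), append 2 zero(s) on the right.
  1111111  ->  discard [11], keep [11111], append 00
= 1111100

Answer: 1111100 (124)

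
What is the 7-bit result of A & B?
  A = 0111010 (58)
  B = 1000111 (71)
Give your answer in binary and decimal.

Apply & to each column (1 only where both bits are 1):
  0111010
& 1000111
---------
  0000010

Answer: 0000010 (2)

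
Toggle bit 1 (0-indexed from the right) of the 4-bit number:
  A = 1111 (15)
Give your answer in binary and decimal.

Mask = 1 << 1 = 0010
Bit 1 of A is 1; XOR with the mask flips it to 0.
  1111
^ 0010
------
  1101

Answer: 1101 (13)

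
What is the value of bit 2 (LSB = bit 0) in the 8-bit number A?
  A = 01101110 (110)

Bit 2 is the 3rd from the right.
  01101110
       ^
That bit is 1.

Answer: 1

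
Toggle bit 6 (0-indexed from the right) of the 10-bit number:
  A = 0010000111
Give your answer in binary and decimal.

Mask = 1 << 6 = 0001000000
Bit 6 of A is 0; XOR with the mask flips it to 1.
  0010000111
^ 0001000000
------------
  0011000111

Answer: 0011000111 (199)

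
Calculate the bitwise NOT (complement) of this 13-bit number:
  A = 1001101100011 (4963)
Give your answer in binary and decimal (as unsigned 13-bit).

Flip each bit (0->1, 1->0):
  1001101100011
  0110010011100

Answer: 0110010011100 (3228)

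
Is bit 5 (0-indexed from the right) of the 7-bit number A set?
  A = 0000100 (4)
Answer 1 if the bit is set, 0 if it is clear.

Bit 5 is the 6th from the right.
  0000100
   ^
That bit is 0.

Answer: 0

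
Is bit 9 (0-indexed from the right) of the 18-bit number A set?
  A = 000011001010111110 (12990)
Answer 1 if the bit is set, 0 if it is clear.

Bit 9 is the 10th from the right.
  000011001010111110
          ^
That bit is 1.

Answer: 1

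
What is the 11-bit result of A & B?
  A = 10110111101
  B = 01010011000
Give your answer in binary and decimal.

Apply & to each column (1 only where both bits are 1):
  10110111101
& 01010011000
-------------
  00010011000

Answer: 00010011000 (152)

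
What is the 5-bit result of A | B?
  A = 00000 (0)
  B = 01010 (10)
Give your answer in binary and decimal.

Apply | to each column (1 where either bit is 1):
  00000
| 01010
-------
  01010

Answer: 01010 (10)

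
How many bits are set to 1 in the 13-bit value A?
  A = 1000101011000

1000101011000
1-bits at positions (from bit 0 = LSB): 3, 4, 6, 8, 12
Count = 5

Answer: 5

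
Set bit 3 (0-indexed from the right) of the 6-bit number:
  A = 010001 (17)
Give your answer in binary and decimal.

Mask = 1 << 3 = 001000
Bit 3 of A is 0, so OR-ing with the mask flips it to 1.
  010001
| 001000
--------
  011001

Answer: 011001 (25)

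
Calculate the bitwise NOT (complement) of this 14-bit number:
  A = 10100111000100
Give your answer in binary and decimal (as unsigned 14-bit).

Flip each bit (0->1, 1->0):
  10100111000100
  01011000111011

Answer: 01011000111011 (5691)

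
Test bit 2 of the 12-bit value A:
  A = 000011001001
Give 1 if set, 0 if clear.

Bit 2 is the 3rd from the right.
  000011001001
           ^
That bit is 0.

Answer: 0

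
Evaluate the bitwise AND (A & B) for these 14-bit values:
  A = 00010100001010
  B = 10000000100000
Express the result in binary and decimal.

Apply & to each column (1 only where both bits are 1):
  00010100001010
& 10000000100000
----------------
  00000000000000

Answer: 00000000000000 (0)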